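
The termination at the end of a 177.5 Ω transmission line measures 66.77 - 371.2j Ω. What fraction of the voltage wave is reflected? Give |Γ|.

Γ = (Z_L − Z_0)/(Z_L + Z_0) = (-110.7 − j371.2)/(244.3 − j371.2)
|Γ| = 387/444

|Γ| ≈ 0.872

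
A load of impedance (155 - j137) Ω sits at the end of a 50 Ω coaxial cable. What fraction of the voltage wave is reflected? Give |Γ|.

|Γ| ≈ 0.7

Γ = (Z_L − Z_0)/(Z_L + Z_0) = (105 − j137)/(205 − j137)
|Γ| = 173/247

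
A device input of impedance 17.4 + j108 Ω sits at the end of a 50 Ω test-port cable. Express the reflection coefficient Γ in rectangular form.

Γ ≈ 0.584 + j0.666

Γ = (Z_L − Z_0)/(Z_L + Z_0) = (-32.6 + j108)/(67.4 + j108)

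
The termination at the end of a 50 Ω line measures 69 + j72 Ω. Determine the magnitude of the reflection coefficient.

|Γ| ≈ 0.535

Γ = (Z_L − Z_0)/(Z_L + Z_0) = (19 + j72)/(119 + j72)
|Γ| = 74.5/139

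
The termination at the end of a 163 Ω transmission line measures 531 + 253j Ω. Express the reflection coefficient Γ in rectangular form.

Γ = (Z_L − Z_0)/(Z_L + Z_0) = (368 + j253)/(694 + j253)

Γ ≈ 0.585 + j0.151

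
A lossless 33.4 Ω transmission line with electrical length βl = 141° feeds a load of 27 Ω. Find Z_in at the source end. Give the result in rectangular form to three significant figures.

tan(βl) = tan(141°) = -0.81
Z_in = Z_0·(Z_L + jZ_0·tanβl)/(Z_0 + jZ_L·tanβl)
     = 33.4·(27 − j27)/(33.4 − j21.9)

Z_in ≈ 31.3 − j6.56 Ω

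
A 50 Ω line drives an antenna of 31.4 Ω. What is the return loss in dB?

RL ≈ 12.8 dB

Γ = (31.4 − 50)/(31.4 + 50) = -0.229
RL = −20·log₁₀|Γ| = −20·log₁₀(0.229)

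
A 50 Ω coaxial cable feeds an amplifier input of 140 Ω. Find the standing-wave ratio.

For a purely resistive load, VSWR = R_L/Z_0 or Z_0/R_L (whichever > 1) = 140/50

VSWR ≈ 2.8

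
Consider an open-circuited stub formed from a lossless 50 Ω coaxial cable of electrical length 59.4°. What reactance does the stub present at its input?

tan(βl) = 1.69
For an open-circuited stub, Z_in = −jZ_0·cot(βl) = −jZ_0/tan(βl)

X_in ≈ -29.6 Ω (capacitive)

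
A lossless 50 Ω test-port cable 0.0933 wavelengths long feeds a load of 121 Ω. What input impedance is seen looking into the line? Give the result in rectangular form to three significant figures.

Z_in ≈ 48.7 − j45 Ω

βl = 2π × 0.0933 = 33.6°
tan(βl) = tan(33.6°) = 0.664
Z_in = Z_0·(Z_L + jZ_0·tanβl)/(Z_0 + jZ_L·tanβl)
     = 50·(121 + j33.2)/(50 + j80.4)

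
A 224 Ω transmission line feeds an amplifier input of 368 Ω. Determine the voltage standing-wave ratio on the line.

For a purely resistive load, VSWR = R_L/Z_0 or Z_0/R_L (whichever > 1) = 368/224

VSWR ≈ 1.64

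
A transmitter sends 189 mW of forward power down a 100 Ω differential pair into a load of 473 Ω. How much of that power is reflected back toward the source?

P_reflected ≈ 80.1 mW

Γ = (473 − 100)/(473 + 100) = 0.651
|Γ|² = 0.424
P_refl = |Γ|²·P_inc = 80.1 mW, P_del = (1 − |Γ|²)·P_inc = 109 mW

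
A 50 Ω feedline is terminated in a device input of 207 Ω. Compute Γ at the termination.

Γ = 0.611

Γ = (Z_L − Z_0)/(Z_L + Z_0) = (207 − 50)/(207 + 50) = 157/257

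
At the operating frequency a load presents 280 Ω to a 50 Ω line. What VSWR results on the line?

Γ = (280 − 50)/(280 + 50) = 0.697
VSWR = (1 + 0.697)/(1 − 0.697)

VSWR ≈ 5.6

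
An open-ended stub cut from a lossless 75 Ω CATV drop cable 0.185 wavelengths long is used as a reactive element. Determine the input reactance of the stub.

X_in ≈ -32.5 Ω (capacitive)

βl = 2π × 0.185 = 66.6°
tan(βl) = 2.31
For an open-ended stub, Z_in = −jZ_0·cot(βl) = −jZ_0/tan(βl)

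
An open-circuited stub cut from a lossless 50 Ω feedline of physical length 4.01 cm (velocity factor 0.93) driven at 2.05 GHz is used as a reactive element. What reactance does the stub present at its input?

λ = v/f = 0.93·c / 2.05 GHz = 0.136 m
βl = 2π·l/λ = 2π × 0.295 = 106°
tan(βl) = -3.47
For an open-circuited stub, Z_in = −jZ_0·cot(βl) = −jZ_0/tan(βl)

X_in ≈ 14.4 Ω (inductive)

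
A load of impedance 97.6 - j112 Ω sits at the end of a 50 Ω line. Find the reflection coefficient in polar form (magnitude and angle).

Γ ≈ 0.657 ∠ -29.8°

Γ = (Z_L − Z_0)/(Z_L + Z_0) = (47.6 − j112)/(147.6 − j112)
|Γ| = 122/185 = 0.657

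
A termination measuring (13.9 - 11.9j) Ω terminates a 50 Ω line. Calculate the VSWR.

Γ = (Z_L − Z_0)/(Z_L + Z_0) = (-36.1 − j11.9)/(63.9 − j11.9)
|Γ| = 38/65 = 0.585
VSWR = (1 + |Γ|)/(1 − |Γ|) = 1.58/0.415

VSWR ≈ 3.82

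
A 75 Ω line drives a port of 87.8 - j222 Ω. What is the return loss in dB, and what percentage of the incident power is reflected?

Γ = (12.8 − j222)/(162.8 − j222), |Γ| = 0.808
RL = −20·log₁₀(0.808) = 1.85 dB
P_refl/P_inc = |Γ|² = 0.652

RL ≈ 1.85 dB; 65.2% of incident power reflected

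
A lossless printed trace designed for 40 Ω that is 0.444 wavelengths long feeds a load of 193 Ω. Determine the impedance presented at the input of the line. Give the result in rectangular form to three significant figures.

Z_in ≈ 52.9 + j79.1 Ω

βl = 2π × 0.444 = 160°
tan(βl) = tan(160°) = -0.367
Z_in = Z_0·(Z_L + jZ_0·tanβl)/(Z_0 + jZ_L·tanβl)
     = 40·(193 − j14.7)/(40 − j70.9)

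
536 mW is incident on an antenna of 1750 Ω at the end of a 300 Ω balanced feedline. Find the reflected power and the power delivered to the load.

Γ = (1750 − 300)/(1750 + 300) = 0.707
|Γ|² = 0.5
P_refl = |Γ|²·P_inc = 268 mW, P_del = (1 − |Γ|²)·P_inc = 268 mW

P_reflected ≈ 268 mW; P_delivered ≈ 268 mW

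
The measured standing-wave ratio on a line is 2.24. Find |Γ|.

|Γ| = (S − 1)/(S + 1) = (2.24 − 1)/(2.24 + 1) = 1.24/3.24

|Γ| ≈ 0.383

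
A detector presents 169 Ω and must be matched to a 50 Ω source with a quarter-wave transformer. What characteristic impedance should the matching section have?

Z_qwt = √(Z_0·R_L) = √(50 × 169) = √8450

Z_qwt ≈ 91.9 Ω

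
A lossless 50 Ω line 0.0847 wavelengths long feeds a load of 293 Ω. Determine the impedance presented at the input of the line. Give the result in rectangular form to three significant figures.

βl = 2π × 0.0847 = 30.5°
tan(βl) = tan(30.5°) = 0.589
Z_in = Z_0·(Z_L + jZ_0·tanβl)/(Z_0 + jZ_L·tanβl)
     = 50·(293 + j29.4)/(50 + j173)

Z_in ≈ 30.6 − j76.1 Ω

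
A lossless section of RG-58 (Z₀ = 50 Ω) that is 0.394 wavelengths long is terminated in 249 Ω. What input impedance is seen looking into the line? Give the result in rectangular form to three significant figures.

Z_in ≈ 24.7 + j57.3 Ω

βl = 2π × 0.394 = 142°
tan(βl) = tan(142°) = -0.786
Z_in = Z_0·(Z_L + jZ_0·tanβl)/(Z_0 + jZ_L·tanβl)
     = 50·(249 − j39.3)/(50 − j196)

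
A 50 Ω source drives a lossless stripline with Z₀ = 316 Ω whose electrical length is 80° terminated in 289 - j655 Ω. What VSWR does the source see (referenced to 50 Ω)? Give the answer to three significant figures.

VSWR ≈ 3.58

tan(βl) = 5.67
Z_in = Z_0·(Z_L + jZ_0·tanβl)/(Z_0 + jZ_L·tanβl) = 50.5 + j68.6 Ω
Γ_s = (Z_in − Z_s)/(Z_in + Z_s) = (0.55 + j68.6)/(101 + j68.6), |Γ_s| = 0.564
VSWR = (1 + |Γ_s|)/(1 − |Γ_s|)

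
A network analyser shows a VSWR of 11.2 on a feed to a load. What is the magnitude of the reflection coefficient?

|Γ| = (S − 1)/(S + 1) = (11.2 − 1)/(11.2 + 1) = 10.2/12.2

|Γ| ≈ 0.836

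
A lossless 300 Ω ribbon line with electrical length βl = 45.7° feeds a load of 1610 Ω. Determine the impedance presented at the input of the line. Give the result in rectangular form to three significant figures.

Z_in ≈ 106 − j274 Ω

tan(βl) = tan(45.7°) = 1.02
Z_in = Z_0·(Z_L + jZ_0·tanβl)/(Z_0 + jZ_L·tanβl)
     = 300·(1610 + j307)/(300 + j1650)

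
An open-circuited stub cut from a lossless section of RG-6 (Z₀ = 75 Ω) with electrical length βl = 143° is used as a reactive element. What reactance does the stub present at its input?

tan(βl) = -0.754
For an open-circuited stub, Z_in = −jZ_0·cot(βl) = −jZ_0/tan(βl)

X_in ≈ 99.5 Ω (inductive)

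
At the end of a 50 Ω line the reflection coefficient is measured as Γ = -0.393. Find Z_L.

Z_L = Z_0·(1 + Γ)/(1 − Γ) = 50·(0.607)/(1.39)

Z_L ≈ 21.8 Ω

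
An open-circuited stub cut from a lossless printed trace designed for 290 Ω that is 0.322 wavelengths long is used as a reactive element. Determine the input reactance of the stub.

X_in ≈ 141 Ω (inductive)

βl = 2π × 0.322 = 116°
tan(βl) = -2.06
For an open-circuited stub, Z_in = −jZ_0·cot(βl) = −jZ_0/tan(βl)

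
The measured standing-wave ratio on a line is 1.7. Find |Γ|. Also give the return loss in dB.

|Γ| ≈ 0.259; return loss ≈ 11.7 dB

|Γ| = (S − 1)/(S + 1) = (1.7 − 1)/(1.7 + 1) = 0.7/2.7
RL = −20·log₁₀|Γ| = −20·log₁₀(0.259)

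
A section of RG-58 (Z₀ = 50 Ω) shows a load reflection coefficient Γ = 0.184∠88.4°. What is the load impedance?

Z_L = Z_0·(1 + Γ)/(1 − Γ) = 50·(1.01 + j0.184)/(0.995 − j0.184)

Z_L ≈ 47.2 + j18 Ω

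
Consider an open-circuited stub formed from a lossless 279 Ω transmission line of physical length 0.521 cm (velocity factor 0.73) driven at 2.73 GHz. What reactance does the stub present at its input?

λ = v/f = 0.73·c / 2.73 GHz = 0.0802 m
βl = 2π·l/λ = 2π × 0.0649 = 23.4°
tan(βl) = 0.432
For an open-circuited stub, Z_in = −jZ_0·cot(βl) = −jZ_0/tan(βl)

X_in ≈ -645 Ω (capacitive)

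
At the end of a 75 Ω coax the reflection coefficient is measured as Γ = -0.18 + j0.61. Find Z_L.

Z_L = Z_0·(1 + Γ)/(1 − Γ) = 75·(0.82 + j0.61)/(1.18 − j0.61)

Z_L ≈ 25.3 + j51.9 Ω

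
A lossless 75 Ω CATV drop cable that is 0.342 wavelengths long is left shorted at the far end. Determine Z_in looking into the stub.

Z_in ≈ −j115 Ω

βl = 2π × 0.342 = 123°
tan(βl) = -1.53
For a shorted stub, Z_in = jZ_0·tan(βl)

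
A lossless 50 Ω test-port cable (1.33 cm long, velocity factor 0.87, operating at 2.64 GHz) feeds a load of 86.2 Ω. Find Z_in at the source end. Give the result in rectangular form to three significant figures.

Z_in ≈ 41 − j23.3 Ω

λ = v/f = 0.87·c / 2.64 GHz = 0.0989 m
βl = 2π·l/λ = 2π × 0.135 = 48.4°
tan(βl) = tan(48.4°) = 1.13
Z_in = Z_0·(Z_L + jZ_0·tanβl)/(Z_0 + jZ_L·tanβl)
     = 50·(86.2 + j56.4)/(50 + j97.2)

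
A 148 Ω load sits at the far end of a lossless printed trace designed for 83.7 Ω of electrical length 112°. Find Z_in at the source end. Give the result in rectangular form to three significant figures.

Z_in ≈ 52.3 + j21.9 Ω

tan(βl) = tan(112°) = -2.48
Z_in = Z_0·(Z_L + jZ_0·tanβl)/(Z_0 + jZ_L·tanβl)
     = 83.7·(148 − j207)/(83.7 − j366)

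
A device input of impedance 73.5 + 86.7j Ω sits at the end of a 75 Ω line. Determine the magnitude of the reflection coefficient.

Γ = (Z_L − Z_0)/(Z_L + Z_0) = (-1.5 + j86.7)/(148.5 + j86.7)
|Γ| = 86.7/172

|Γ| ≈ 0.504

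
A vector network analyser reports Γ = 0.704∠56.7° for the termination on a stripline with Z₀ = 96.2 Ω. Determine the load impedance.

Z_L ≈ 67.1 + j157 Ω

Z_L = Z_0·(1 + Γ)/(1 − Γ) = 96.2·(1.39 + j0.588)/(0.613 − j0.588)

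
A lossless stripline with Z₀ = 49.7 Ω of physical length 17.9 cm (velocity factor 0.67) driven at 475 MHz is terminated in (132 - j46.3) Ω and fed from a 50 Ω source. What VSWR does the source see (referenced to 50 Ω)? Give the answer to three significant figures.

λ = v/f = 0.67·c / 475 MHz = 0.423 m
βl = 2π·l/λ = 2π × 0.423 = 152°
tan(βl) = -0.525
Z_in = Z_0·(Z_L + jZ_0·tanβl)/(Z_0 + jZ_L·tanβl) = 76.3 + j66.7 Ω
Γ_s = (Z_in − Z_s)/(Z_in + Z_s) = (26.3 + j66.7)/(126 + j66.7), |Γ_s| = 0.502
VSWR = (1 + |Γ_s|)/(1 − |Γ_s|)

VSWR ≈ 3.02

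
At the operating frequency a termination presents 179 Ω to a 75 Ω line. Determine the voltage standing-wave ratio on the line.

Γ = (179 − 75)/(179 + 75) = 0.409
VSWR = (1 + 0.409)/(1 − 0.409)

VSWR ≈ 2.39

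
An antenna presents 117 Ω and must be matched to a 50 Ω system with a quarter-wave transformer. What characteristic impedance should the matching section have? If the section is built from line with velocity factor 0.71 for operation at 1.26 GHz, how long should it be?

Z_qwt ≈ 76.5 Ω; length ≈ 4.23 cm

Z_qwt = √(Z_0·R_L) = √(50 × 117) = √5850
λ = 0.71·c/f = 0.169 m, so l = λ/4 = 0.0423 m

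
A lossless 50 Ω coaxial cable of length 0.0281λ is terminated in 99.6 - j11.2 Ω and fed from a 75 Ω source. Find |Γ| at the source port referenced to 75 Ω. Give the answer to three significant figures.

βl = 2π × 0.0281 = 10.1°
tan(βl) = 0.178
Z_in = Z_0·(Z_L + jZ_0·tanβl)/(Z_0 + jZ_L·tanβl) = 85.1 − j31.3 Ω
Γ_s = (Z_in − Z_s)/(Z_in + Z_s) = (10.1 − j31.3)/(160 − j31.3), |Γ_s| = 0.201

|Γ| ≈ 0.201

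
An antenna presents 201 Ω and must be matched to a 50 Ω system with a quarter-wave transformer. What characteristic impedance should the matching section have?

Z_qwt ≈ 100 Ω

Z_qwt = √(Z_0·R_L) = √(50 × 201) = √10050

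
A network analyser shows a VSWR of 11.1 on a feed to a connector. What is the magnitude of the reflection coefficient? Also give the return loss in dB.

|Γ| = (S − 1)/(S + 1) = (11.1 − 1)/(11.1 + 1) = 10.1/12.1
RL = −20·log₁₀|Γ| = −20·log₁₀(0.835)

|Γ| ≈ 0.835; return loss ≈ 1.57 dB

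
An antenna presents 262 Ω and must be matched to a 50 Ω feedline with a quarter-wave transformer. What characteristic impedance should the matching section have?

Z_qwt = √(Z_0·R_L) = √(50 × 262) = √13100

Z_qwt ≈ 114 Ω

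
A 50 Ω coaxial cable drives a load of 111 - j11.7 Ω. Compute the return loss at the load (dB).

Γ = (61 − j11.7)/(161 − j11.7), |Γ| = 0.385
RL = −20·log₁₀|Γ| = −20·log₁₀(0.385)

RL ≈ 8.3 dB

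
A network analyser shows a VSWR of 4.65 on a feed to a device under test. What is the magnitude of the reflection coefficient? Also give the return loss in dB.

|Γ| = (S − 1)/(S + 1) = (4.65 − 1)/(4.65 + 1) = 3.65/5.65
RL = −20·log₁₀|Γ| = −20·log₁₀(0.646)

|Γ| ≈ 0.646; return loss ≈ 3.8 dB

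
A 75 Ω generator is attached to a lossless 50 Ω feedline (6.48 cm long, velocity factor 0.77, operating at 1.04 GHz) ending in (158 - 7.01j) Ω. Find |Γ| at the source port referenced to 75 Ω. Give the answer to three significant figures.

|Γ| ≈ 0.64

λ = v/f = 0.77·c / 1.04 GHz = 0.222 m
βl = 2π·l/λ = 2π × 0.292 = 105°
tan(βl) = -3.73
Z_in = Z_0·(Z_L + jZ_0·tanβl)/(Z_0 + jZ_L·tanβl) = 16.9 + j12.7 Ω
Γ_s = (Z_in − Z_s)/(Z_in + Z_s) = (-58.1 + j12.7)/(91.9 + j12.7), |Γ_s| = 0.64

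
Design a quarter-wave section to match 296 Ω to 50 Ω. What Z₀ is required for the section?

Z_qwt = √(Z_0·R_L) = √(50 × 296) = √14800

Z_qwt ≈ 122 Ω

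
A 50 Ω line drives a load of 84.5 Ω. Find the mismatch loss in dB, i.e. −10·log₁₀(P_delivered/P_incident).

mismatch loss ≈ 0.296 dB

Γ = (84.5 − 50)/(84.5 + 50) = 0.257
|Γ|² = 0.0658, so P_del/P_inc = 1 − |Γ|² = 0.934
ML = −10·log₁₀(1 − |Γ|²)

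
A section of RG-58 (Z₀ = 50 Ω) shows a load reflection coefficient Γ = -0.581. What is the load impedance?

Z_L = Z_0·(1 + Γ)/(1 − Γ) = 50·(0.419)/(1.58)

Z_L ≈ 13.3 Ω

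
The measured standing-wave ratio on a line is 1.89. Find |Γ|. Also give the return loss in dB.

|Γ| = (S − 1)/(S + 1) = (1.89 − 1)/(1.89 + 1) = 0.89/2.89
RL = −20·log₁₀|Γ| = −20·log₁₀(0.308)

|Γ| ≈ 0.308; return loss ≈ 10.2 dB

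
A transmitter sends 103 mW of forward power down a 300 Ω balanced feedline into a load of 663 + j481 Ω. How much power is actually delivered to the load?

P_delivered ≈ 70.7 mW

|Γ| = |(363 + j481)/(963 + j481)| = 0.56
|Γ|² = 0.313
P_refl = |Γ|²·P_inc = 32.3 mW, P_del = (1 − |Γ|²)·P_inc = 70.7 mW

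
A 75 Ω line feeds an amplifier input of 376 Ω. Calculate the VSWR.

VSWR ≈ 5.01

Γ = (376 − 75)/(376 + 75) = 0.667
VSWR = (1 + 0.667)/(1 − 0.667)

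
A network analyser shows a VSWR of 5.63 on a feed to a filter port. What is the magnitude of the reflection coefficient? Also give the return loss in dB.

|Γ| = (S − 1)/(S + 1) = (5.63 − 1)/(5.63 + 1) = 4.63/6.63
RL = −20·log₁₀|Γ| = −20·log₁₀(0.698)

|Γ| ≈ 0.698; return loss ≈ 3.12 dB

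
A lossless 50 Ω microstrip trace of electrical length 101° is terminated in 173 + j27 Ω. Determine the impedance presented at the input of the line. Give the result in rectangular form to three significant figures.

Z_in ≈ 14.4 + j6.67 Ω

tan(βl) = tan(101°) = -5.14
Z_in = Z_0·(Z_L + jZ_0·tanβl)/(Z_0 + jZ_L·tanβl)
     = 50·(173 − j230)/(189 − j890)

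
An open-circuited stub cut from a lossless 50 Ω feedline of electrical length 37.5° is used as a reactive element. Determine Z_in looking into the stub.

Z_in ≈ −j65.2 Ω

tan(βl) = 0.767
For an open-circuited stub, Z_in = −jZ_0·cot(βl) = −jZ_0/tan(βl)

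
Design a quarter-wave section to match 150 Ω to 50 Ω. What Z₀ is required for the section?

Z_qwt = √(Z_0·R_L) = √(50 × 150) = √7500

Z_qwt ≈ 86.6 Ω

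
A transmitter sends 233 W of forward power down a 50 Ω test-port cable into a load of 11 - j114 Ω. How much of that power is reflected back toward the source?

|Γ| = |(-39 − j114)/(61 − j114)| = 0.932
|Γ|² = 0.868
P_refl = |Γ|²·P_inc = 202 W, P_del = (1 − |Γ|²)·P_inc = 30.7 W

P_reflected ≈ 202 W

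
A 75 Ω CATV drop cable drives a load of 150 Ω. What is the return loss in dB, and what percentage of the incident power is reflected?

Γ = (150 − 75)/(150 + 75) = 0.333
RL = −20·log₁₀(0.333) = 9.54 dB
P_refl/P_inc = |Γ|² = 0.111

RL ≈ 9.54 dB; 11.1% of incident power reflected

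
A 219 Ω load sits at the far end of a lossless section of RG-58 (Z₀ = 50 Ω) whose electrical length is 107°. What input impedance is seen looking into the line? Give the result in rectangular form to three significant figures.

Z_in ≈ 12.4 + j14.4 Ω

tan(βl) = tan(107°) = -3.27
Z_in = Z_0·(Z_L + jZ_0·tanβl)/(Z_0 + jZ_L·tanβl)
     = 50·(219 − j164)/(50 − j716)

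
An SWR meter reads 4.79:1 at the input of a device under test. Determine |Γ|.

|Γ| = (S − 1)/(S + 1) = (4.79 − 1)/(4.79 + 1) = 3.79/5.79

|Γ| ≈ 0.655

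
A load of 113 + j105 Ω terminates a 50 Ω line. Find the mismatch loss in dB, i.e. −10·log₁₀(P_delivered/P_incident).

mismatch loss ≈ 2.21 dB

Γ = (63 + j105)/(163 + j105), |Γ| = 0.632
|Γ|² = 0.399, so P_del/P_inc = 1 − |Γ|² = 0.601
ML = −10·log₁₀(1 − |Γ|²)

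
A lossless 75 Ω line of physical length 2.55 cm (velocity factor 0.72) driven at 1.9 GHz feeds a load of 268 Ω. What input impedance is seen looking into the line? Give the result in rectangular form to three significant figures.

λ = v/f = 0.72·c / 1.9 GHz = 0.114 m
βl = 2π·l/λ = 2π × 0.224 = 80.7°
tan(βl) = tan(80.7°) = 6.14
Z_in = Z_0·(Z_L + jZ_0·tanβl)/(Z_0 + jZ_L·tanβl)
     = 75·(268 + j461)/(75 + j1650)

Z_in ≈ 21.5 − j11.2 Ω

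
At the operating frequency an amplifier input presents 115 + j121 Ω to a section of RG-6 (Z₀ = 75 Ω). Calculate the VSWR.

Γ = (Z_L − Z_0)/(Z_L + Z_0) = (40 + j121)/(190 + j121)
|Γ| = 127/225 = 0.566
VSWR = (1 + |Γ|)/(1 − |Γ|) = 1.57/0.434

VSWR ≈ 3.61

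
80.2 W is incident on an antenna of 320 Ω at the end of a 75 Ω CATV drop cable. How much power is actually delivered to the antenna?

Γ = (320 − 75)/(320 + 75) = 0.62
|Γ|² = 0.385
P_refl = |Γ|²·P_inc = 30.9 W, P_del = (1 − |Γ|²)·P_inc = 49.3 W

P_delivered ≈ 49.3 W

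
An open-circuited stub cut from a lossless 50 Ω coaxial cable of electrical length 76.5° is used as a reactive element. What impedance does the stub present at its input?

Z_in ≈ −j12 Ω

tan(βl) = 4.17
For an open-circuited stub, Z_in = −jZ_0·cot(βl) = −jZ_0/tan(βl)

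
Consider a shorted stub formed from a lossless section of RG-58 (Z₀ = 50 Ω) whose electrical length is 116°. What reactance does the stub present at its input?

X_in ≈ -103 Ω (capacitive)

tan(βl) = -2.05
For a shorted stub, Z_in = jZ_0·tan(βl)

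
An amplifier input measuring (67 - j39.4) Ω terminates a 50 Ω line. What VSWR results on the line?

Γ = (Z_L − Z_0)/(Z_L + Z_0) = (17 − j39.4)/(117 − j39.4)
|Γ| = 42.9/123 = 0.348
VSWR = (1 + |Γ|)/(1 − |Γ|) = 1.35/0.652

VSWR ≈ 2.07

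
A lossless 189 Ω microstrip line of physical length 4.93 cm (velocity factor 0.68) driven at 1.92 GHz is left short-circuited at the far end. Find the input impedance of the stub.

Z_in ≈ −j43.5 Ω

λ = v/f = 0.68·c / 1.92 GHz = 0.106 m
βl = 2π·l/λ = 2π × 0.464 = 167°
tan(βl) = -0.23
For a short-circuited stub, Z_in = jZ_0·tan(βl)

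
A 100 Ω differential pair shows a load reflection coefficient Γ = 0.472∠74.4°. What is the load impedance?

Z_L = Z_0·(1 + Γ)/(1 − Γ) = 100·(1.13 + j0.455)/(0.873 − j0.455)

Z_L ≈ 80.2 + j93.8 Ω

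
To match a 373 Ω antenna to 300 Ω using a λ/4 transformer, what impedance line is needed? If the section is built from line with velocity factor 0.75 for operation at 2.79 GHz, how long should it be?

Z_qwt = √(Z_0·R_L) = √(300 × 373) = √111900
λ = 0.75·c/f = 0.0806 m, so l = λ/4 = 0.0202 m

Z_qwt ≈ 335 Ω; length ≈ 2.02 cm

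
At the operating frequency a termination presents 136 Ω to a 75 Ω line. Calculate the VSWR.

VSWR ≈ 1.81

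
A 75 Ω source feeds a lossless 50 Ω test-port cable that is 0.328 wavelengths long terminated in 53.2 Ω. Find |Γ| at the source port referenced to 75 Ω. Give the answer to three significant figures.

|Γ| ≈ 0.218

βl = 2π × 0.328 = 118°
tan(βl) = -1.87
Z_in = Z_0·(Z_L + jZ_0·tanβl)/(Z_0 + jZ_L·tanβl) = 48.2 + j2.49 Ω
Γ_s = (Z_in − Z_s)/(Z_in + Z_s) = (-26.8 + j2.49)/(123 + j2.49), |Γ_s| = 0.218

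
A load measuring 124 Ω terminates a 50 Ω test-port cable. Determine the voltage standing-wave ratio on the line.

VSWR ≈ 2.48

Γ = (124 − 50)/(124 + 50) = 0.425
VSWR = (1 + 0.425)/(1 − 0.425)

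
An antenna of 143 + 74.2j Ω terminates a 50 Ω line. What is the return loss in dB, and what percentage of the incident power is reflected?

RL ≈ 4.8 dB; 33.1% of incident power reflected

Γ = (93 + j74.2)/(193 + j74.2), |Γ| = 0.575
RL = −20·log₁₀(0.575) = 4.8 dB
P_refl/P_inc = |Γ|² = 0.331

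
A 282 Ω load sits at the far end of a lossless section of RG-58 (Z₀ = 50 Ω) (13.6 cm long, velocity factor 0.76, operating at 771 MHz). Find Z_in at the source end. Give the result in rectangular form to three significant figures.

Z_in ≈ 96.7 + j128 Ω

λ = v/f = 0.76·c / 771 MHz = 0.296 m
βl = 2π·l/λ = 2π × 0.46 = 166°
tan(βl) = tan(166°) = -0.257
Z_in = Z_0·(Z_L + jZ_0·tanβl)/(Z_0 + jZ_L·tanβl)
     = 50·(282 − j12.9)/(50 − j72.6)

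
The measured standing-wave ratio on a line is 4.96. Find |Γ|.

|Γ| = (S − 1)/(S + 1) = (4.96 − 1)/(4.96 + 1) = 3.96/5.96

|Γ| ≈ 0.664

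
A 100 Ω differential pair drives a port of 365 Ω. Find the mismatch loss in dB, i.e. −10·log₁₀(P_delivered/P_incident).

mismatch loss ≈ 1.71 dB

Γ = (365 − 100)/(365 + 100) = 0.57
|Γ|² = 0.325, so P_del/P_inc = 1 − |Γ|² = 0.675
ML = −10·log₁₀(1 − |Γ|²)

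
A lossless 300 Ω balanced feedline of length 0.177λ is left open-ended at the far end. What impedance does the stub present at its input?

βl = 2π × 0.177 = 63.7°
tan(βl) = 2.03
For an open-ended stub, Z_in = −jZ_0·cot(βl) = −jZ_0/tan(βl)

Z_in ≈ −j148 Ω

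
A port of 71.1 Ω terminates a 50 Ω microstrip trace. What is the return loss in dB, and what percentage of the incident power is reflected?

Γ = (71.1 − 50)/(71.1 + 50) = 0.174
RL = −20·log₁₀(0.174) = 15.2 dB
P_refl/P_inc = |Γ|² = 0.0304

RL ≈ 15.2 dB; 3.04% of incident power reflected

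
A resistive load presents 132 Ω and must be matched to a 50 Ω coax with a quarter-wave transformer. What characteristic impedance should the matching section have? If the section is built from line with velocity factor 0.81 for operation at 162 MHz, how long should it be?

Z_qwt ≈ 81.2 Ω; length ≈ 37.5 cm

Z_qwt = √(Z_0·R_L) = √(50 × 132) = √6600
λ = 0.81·c/f = 1.5 m, so l = λ/4 = 0.375 m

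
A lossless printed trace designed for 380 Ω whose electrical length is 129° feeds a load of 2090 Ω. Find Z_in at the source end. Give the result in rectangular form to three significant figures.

Z_in ≈ 112 + j291 Ω

tan(βl) = tan(129°) = -1.23
Z_in = Z_0·(Z_L + jZ_0·tanβl)/(Z_0 + jZ_L·tanβl)
     = 380·(2090 − j469)/(380 − j2580)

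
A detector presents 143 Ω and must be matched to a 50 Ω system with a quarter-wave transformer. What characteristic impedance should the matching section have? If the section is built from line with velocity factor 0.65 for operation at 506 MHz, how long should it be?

Z_qwt ≈ 84.6 Ω; length ≈ 9.63 cm

Z_qwt = √(Z_0·R_L) = √(50 × 143) = √7150
λ = 0.65·c/f = 0.385 m, so l = λ/4 = 0.0963 m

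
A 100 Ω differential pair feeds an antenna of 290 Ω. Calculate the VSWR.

VSWR ≈ 2.9

Γ = (290 − 100)/(290 + 100) = 0.487
VSWR = (1 + 0.487)/(1 − 0.487)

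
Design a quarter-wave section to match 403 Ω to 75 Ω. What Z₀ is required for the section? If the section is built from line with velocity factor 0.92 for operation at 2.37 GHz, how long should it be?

Z_qwt ≈ 174 Ω; length ≈ 2.91 cm

Z_qwt = √(Z_0·R_L) = √(75 × 403) = √30220
λ = 0.92·c/f = 0.116 m, so l = λ/4 = 0.0291 m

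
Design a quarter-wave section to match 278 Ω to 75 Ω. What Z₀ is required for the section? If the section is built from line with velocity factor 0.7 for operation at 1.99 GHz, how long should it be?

Z_qwt ≈ 144 Ω; length ≈ 2.64 cm

Z_qwt = √(Z_0·R_L) = √(75 × 278) = √20850
λ = 0.7·c/f = 0.106 m, so l = λ/4 = 0.0264 m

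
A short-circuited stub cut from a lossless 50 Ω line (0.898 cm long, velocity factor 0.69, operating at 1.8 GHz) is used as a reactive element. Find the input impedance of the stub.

Z_in ≈ +j26.7 Ω

λ = v/f = 0.69·c / 1.8 GHz = 0.115 m
βl = 2π·l/λ = 2π × 0.0781 = 28.1°
tan(βl) = 0.534
For a short-circuited stub, Z_in = jZ_0·tan(βl)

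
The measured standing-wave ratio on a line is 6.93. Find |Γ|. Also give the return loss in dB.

|Γ| = (S − 1)/(S + 1) = (6.93 − 1)/(6.93 + 1) = 5.93/7.93
RL = −20·log₁₀|Γ| = −20·log₁₀(0.748)

|Γ| ≈ 0.748; return loss ≈ 2.52 dB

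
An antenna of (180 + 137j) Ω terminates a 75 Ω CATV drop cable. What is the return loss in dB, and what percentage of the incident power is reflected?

Γ = (105 + j137)/(255 + j137), |Γ| = 0.596
RL = −20·log₁₀(0.596) = 4.49 dB
P_refl/P_inc = |Γ|² = 0.356

RL ≈ 4.49 dB; 35.6% of incident power reflected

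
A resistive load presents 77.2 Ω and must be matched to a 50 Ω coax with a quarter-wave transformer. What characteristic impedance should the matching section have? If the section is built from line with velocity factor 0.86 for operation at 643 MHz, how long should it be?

Z_qwt ≈ 62.1 Ω; length ≈ 10 cm

Z_qwt = √(Z_0·R_L) = √(50 × 77.2) = √3860
λ = 0.86·c/f = 0.401 m, so l = λ/4 = 0.1 m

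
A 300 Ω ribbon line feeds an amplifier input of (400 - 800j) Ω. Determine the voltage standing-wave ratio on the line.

VSWR ≈ 7.28

Γ = (Z_L − Z_0)/(Z_L + Z_0) = (100 − j800)/(700 − j800)
|Γ| = 806/1060 = 0.758
VSWR = (1 + |Γ|)/(1 − |Γ|) = 1.76/0.242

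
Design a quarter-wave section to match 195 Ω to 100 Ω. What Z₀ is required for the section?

Z_qwt ≈ 140 Ω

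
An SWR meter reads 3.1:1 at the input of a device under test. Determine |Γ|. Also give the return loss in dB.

|Γ| = (S − 1)/(S + 1) = (3.1 − 1)/(3.1 + 1) = 2.1/4.1
RL = −20·log₁₀|Γ| = −20·log₁₀(0.512)

|Γ| ≈ 0.512; return loss ≈ 5.81 dB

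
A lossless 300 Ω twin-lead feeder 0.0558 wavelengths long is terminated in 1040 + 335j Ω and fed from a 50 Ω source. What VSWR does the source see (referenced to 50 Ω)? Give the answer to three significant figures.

βl = 2π × 0.0558 = 20.1°
tan(βl) = 0.366
Z_in = Z_0·(Z_L + jZ_0·tanβl)/(Z_0 + jZ_L·tanβl) = 602 − j539 Ω
Γ_s = (Z_in − Z_s)/(Z_in + Z_s) = (552 − j539)/(652 − j539), |Γ_s| = 0.912
VSWR = (1 + |Γ_s|)/(1 − |Γ_s|)

VSWR ≈ 21.7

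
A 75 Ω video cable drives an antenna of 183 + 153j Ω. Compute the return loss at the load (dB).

Γ = (108 + j153)/(258 + j153), |Γ| = 0.624
RL = −20·log₁₀|Γ| = −20·log₁₀(0.624)

RL ≈ 4.09 dB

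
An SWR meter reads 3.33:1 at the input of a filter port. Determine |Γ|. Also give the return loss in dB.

|Γ| ≈ 0.538; return loss ≈ 5.38 dB

|Γ| = (S − 1)/(S + 1) = (3.33 − 1)/(3.33 + 1) = 2.33/4.33
RL = −20·log₁₀|Γ| = −20·log₁₀(0.538)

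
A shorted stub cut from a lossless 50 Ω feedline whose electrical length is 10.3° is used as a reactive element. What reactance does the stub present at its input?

X_in ≈ 9.09 Ω (inductive)

tan(βl) = 0.182
For a shorted stub, Z_in = jZ_0·tan(βl)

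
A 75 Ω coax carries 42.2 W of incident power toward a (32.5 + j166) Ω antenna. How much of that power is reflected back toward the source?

|Γ| = |(-42.5 + j166)/(107.5 + j166)| = 0.866
|Γ|² = 0.751
P_refl = |Γ|²·P_inc = 31.7 W, P_del = (1 − |Γ|²)·P_inc = 10.5 W

P_reflected ≈ 31.7 W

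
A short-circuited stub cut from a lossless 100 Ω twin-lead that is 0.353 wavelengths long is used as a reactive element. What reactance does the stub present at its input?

X_in ≈ -132 Ω (capacitive)

βl = 2π × 0.353 = 127°
tan(βl) = -1.32
For a short-circuited stub, Z_in = jZ_0·tan(βl)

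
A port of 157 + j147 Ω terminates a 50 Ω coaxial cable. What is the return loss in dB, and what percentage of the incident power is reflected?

RL ≈ 2.9 dB; 51.3% of incident power reflected

Γ = (107 + j147)/(207 + j147), |Γ| = 0.716
RL = −20·log₁₀(0.716) = 2.9 dB
P_refl/P_inc = |Γ|² = 0.513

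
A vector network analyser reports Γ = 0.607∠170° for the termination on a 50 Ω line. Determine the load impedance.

Z_L = Z_0·(1 + Γ)/(1 − Γ) = 50·(0.402 + j0.105)/(1.6 − j0.105)

Z_L ≈ 12.3 + j4.11 Ω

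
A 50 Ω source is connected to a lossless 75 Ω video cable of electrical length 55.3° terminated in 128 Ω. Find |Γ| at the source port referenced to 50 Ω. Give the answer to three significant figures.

tan(βl) = 1.44
Z_in = Z_0·(Z_L + jZ_0·tanβl)/(Z_0 + jZ_L·tanβl) = 55.8 − j29.3 Ω
Γ_s = (Z_in − Z_s)/(Z_in + Z_s) = (5.83 − j29.3)/(106 − j29.3), |Γ_s| = 0.272

|Γ| ≈ 0.272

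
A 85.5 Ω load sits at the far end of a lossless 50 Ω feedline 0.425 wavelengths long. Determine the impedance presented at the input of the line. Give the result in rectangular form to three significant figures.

Z_in ≈ 61.2 + j27.9 Ω

βl = 2π × 0.425 = 153°
tan(βl) = tan(153°) = -0.51
Z_in = Z_0·(Z_L + jZ_0·tanβl)/(Z_0 + jZ_L·tanβl)
     = 50·(85.5 − j25.5)/(50 − j43.6)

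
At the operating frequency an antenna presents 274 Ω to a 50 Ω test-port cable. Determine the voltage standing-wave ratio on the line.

VSWR ≈ 5.48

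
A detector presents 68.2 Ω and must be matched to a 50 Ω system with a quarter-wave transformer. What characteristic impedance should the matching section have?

Z_qwt ≈ 58.4 Ω

Z_qwt = √(Z_0·R_L) = √(50 × 68.2) = √3410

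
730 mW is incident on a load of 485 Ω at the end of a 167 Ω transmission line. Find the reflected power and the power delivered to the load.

Γ = (485 − 167)/(485 + 167) = 0.488
|Γ|² = 0.238
P_refl = |Γ|²·P_inc = 174 mW, P_del = (1 − |Γ|²)·P_inc = 556 mW

P_reflected ≈ 174 mW; P_delivered ≈ 556 mW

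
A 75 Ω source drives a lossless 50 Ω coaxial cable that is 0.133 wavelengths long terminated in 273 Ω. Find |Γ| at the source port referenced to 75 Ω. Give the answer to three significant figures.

βl = 2π × 0.133 = 47.9°
tan(βl) = 1.11
Z_in = Z_0·(Z_L + jZ_0·tanβl)/(Z_0 + jZ_L·tanβl) = 16.2 − j42.5 Ω
Γ_s = (Z_in − Z_s)/(Z_in + Z_s) = (-58.8 − j42.5)/(91.2 − j42.5), |Γ_s| = 0.721

|Γ| ≈ 0.721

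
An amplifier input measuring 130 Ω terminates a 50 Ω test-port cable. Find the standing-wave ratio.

VSWR ≈ 2.6

Γ = (130 − 50)/(130 + 50) = 0.444
VSWR = (1 + 0.444)/(1 − 0.444)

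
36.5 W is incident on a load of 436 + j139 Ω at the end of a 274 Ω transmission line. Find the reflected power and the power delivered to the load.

P_reflected ≈ 3.18 W; P_delivered ≈ 33.3 W

|Γ| = |(162 + j139)/(710 + j139)| = 0.295
|Γ|² = 0.0871
P_refl = |Γ|²·P_inc = 3.18 W, P_del = (1 − |Γ|²)·P_inc = 33.3 W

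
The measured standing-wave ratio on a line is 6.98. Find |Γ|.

|Γ| ≈ 0.749

|Γ| = (S − 1)/(S + 1) = (6.98 − 1)/(6.98 + 1) = 5.98/7.98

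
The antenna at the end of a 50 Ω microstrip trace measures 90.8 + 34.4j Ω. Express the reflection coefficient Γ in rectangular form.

Γ = (Z_L − Z_0)/(Z_L + Z_0) = (40.8 + j34.4)/(140.8 + j34.4)

Γ ≈ 0.33 + j0.164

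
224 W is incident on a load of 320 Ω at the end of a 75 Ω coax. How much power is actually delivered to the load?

P_delivered ≈ 138 W

Γ = (320 − 75)/(320 + 75) = 0.62
|Γ|² = 0.385
P_refl = |Γ|²·P_inc = 86.2 W, P_del = (1 − |Γ|²)·P_inc = 138 W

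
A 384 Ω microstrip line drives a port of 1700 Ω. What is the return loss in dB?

Γ = (1700 − 384)/(1700 + 384) = 0.631
RL = −20·log₁₀|Γ| = −20·log₁₀(0.631)

RL ≈ 3.99 dB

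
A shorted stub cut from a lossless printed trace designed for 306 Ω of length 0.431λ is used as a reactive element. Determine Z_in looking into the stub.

βl = 2π × 0.431 = 155°
tan(βl) = -0.463
For a shorted stub, Z_in = jZ_0·tan(βl)

Z_in ≈ −j142 Ω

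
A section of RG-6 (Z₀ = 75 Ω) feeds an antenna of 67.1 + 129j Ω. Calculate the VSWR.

VSWR ≈ 5.12

Γ = (Z_L − Z_0)/(Z_L + Z_0) = (-7.9 + j129)/(142.1 + j129)
|Γ| = 129/192 = 0.673
VSWR = (1 + |Γ|)/(1 − |Γ|) = 1.67/0.327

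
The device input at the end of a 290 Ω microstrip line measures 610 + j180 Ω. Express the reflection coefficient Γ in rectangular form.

Γ ≈ 0.38 + j0.124

Γ = (Z_L − Z_0)/(Z_L + Z_0) = (320 + j180)/(900 + j180)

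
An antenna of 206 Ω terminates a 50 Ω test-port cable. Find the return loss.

RL ≈ 4.3 dB

Γ = (206 − 50)/(206 + 50) = 0.609
RL = −20·log₁₀|Γ| = −20·log₁₀(0.609)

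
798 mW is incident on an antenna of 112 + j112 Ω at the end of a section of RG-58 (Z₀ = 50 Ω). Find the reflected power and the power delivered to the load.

P_reflected ≈ 337 mW; P_delivered ≈ 461 mW

|Γ| = |(62 + j112)/(162 + j112)| = 0.65
|Γ|² = 0.423
P_refl = |Γ|²·P_inc = 337 mW, P_del = (1 − |Γ|²)·P_inc = 461 mW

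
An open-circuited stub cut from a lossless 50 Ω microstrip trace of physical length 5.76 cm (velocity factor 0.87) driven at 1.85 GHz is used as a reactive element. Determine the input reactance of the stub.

λ = v/f = 0.87·c / 1.85 GHz = 0.141 m
βl = 2π·l/λ = 2π × 0.408 = 147°
tan(βl) = -0.65
For an open-circuited stub, Z_in = −jZ_0·cot(βl) = −jZ_0/tan(βl)

X_in ≈ 76.9 Ω (inductive)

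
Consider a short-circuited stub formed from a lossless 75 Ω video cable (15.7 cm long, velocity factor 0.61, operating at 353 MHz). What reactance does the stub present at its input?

λ = v/f = 0.61·c / 353 MHz = 0.518 m
βl = 2π·l/λ = 2π × 0.303 = 109°
tan(βl) = -2.9
For a short-circuited stub, Z_in = jZ_0·tan(βl)

X_in ≈ -218 Ω (capacitive)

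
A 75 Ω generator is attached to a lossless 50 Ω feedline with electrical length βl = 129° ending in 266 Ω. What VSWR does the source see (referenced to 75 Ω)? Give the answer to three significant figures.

tan(βl) = -1.23
Z_in = Z_0·(Z_L + jZ_0·tanβl)/(Z_0 + jZ_L·tanβl) = 15.2 + j38.2 Ω
Γ_s = (Z_in − Z_s)/(Z_in + Z_s) = (-59.8 + j38.2)/(90.2 + j38.2), |Γ_s| = 0.724
VSWR = (1 + |Γ_s|)/(1 − |Γ_s|)

VSWR ≈ 6.25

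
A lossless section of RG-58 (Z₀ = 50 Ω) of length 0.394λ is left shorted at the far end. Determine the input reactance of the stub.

βl = 2π × 0.394 = 142°
tan(βl) = -0.786
For a shorted stub, Z_in = jZ_0·tan(βl)

X_in ≈ -39.3 Ω (capacitive)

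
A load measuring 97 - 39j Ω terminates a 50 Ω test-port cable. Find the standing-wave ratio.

VSWR ≈ 2.34

Γ = (Z_L − Z_0)/(Z_L + Z_0) = (47 − j39)/(147 − j39)
|Γ| = 61.1/152 = 0.402
VSWR = (1 + |Γ|)/(1 − |Γ|) = 1.4/0.598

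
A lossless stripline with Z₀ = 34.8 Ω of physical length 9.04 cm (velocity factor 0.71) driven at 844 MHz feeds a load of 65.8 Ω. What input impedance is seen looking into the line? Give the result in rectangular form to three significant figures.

λ = v/f = 0.71·c / 844 MHz = 0.252 m
βl = 2π·l/λ = 2π × 0.358 = 129°
tan(βl) = tan(129°) = -1.24
Z_in = Z_0·(Z_L + jZ_0·tanβl)/(Z_0 + jZ_L·tanβl)
     = 34.8·(65.8 − j43)/(34.8 − j81.4)

Z_in ≈ 25.7 + j17.1 Ω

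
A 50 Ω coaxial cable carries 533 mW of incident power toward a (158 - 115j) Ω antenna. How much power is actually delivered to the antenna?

P_delivered ≈ 298 mW

|Γ| = |(108 − j115)/(208 − j115)| = 0.664
|Γ|² = 0.441
P_refl = |Γ|²·P_inc = 235 mW, P_del = (1 − |Γ|²)·P_inc = 298 mW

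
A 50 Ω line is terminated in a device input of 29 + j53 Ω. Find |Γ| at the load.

|Γ| ≈ 0.599

Γ = (Z_L − Z_0)/(Z_L + Z_0) = (-21 + j53)/(79 + j53)
|Γ| = 57/95.1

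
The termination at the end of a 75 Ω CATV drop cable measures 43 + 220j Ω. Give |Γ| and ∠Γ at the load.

Γ = (Z_L − Z_0)/(Z_L + Z_0) = (-32 + j220)/(118 + j220)
|Γ| = 222/250 = 0.891

Γ ≈ 0.891 ∠ 36.5°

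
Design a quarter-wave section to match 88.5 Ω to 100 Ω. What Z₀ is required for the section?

Z_qwt ≈ 94.1 Ω

Z_qwt = √(Z_0·R_L) = √(100 × 88.5) = √8850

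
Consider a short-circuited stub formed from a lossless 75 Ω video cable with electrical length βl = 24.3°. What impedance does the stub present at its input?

tan(βl) = 0.452
For a short-circuited stub, Z_in = jZ_0·tan(βl)

Z_in ≈ +j33.9 Ω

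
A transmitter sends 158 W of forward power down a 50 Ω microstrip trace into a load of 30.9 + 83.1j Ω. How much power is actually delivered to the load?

P_delivered ≈ 72.6 W

|Γ| = |(-19.1 + j83.1)/(80.9 + j83.1)| = 0.735
|Γ|² = 0.541
P_refl = |Γ|²·P_inc = 85.4 W, P_del = (1 − |Γ|²)·P_inc = 72.6 W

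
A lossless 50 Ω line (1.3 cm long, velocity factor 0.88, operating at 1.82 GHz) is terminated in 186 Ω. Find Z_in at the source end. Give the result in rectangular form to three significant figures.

λ = v/f = 0.88·c / 1.82 GHz = 0.145 m
βl = 2π·l/λ = 2π × 0.0896 = 32.3°
tan(βl) = tan(32.3°) = 0.631
Z_in = Z_0·(Z_L + jZ_0·tanβl)/(Z_0 + jZ_L·tanβl)
     = 50·(186 + j31.6)/(50 + j117)

Z_in ≈ 39.9 − j62.2 Ω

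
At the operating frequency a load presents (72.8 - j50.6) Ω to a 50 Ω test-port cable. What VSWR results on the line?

Γ = (Z_L − Z_0)/(Z_L + Z_0) = (22.8 − j50.6)/(122.8 − j50.6)
|Γ| = 55.5/133 = 0.418
VSWR = (1 + |Γ|)/(1 − |Γ|) = 1.42/0.582

VSWR ≈ 2.44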